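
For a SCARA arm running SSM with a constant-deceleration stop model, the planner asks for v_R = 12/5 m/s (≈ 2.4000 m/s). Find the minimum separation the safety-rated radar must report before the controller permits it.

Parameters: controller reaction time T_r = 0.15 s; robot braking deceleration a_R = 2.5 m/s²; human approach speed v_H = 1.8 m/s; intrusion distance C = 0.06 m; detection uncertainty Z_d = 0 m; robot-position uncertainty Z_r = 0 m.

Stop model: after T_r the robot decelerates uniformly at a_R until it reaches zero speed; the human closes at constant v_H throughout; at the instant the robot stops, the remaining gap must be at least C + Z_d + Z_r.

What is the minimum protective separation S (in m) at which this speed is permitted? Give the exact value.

S_min = 357/100 m = 3.5700 m

braking lasts T_s = (12/5)/(5/2) = 0.9600 s
robot in T_r: 2.4000·0.1500 = 0.3600 m
braking distance = 2.4000²/(2·2.5000) = 1.1520 m
person approaches 1.8000·(0.1500+0.9600) = 1.9980 m
residual clearance needed = 0.0600+0.0000+0.0000 = 0.0600 m
S_min ≈ 0.3600+1.1520+1.9980+0.0600  ⇒  S_min = 357/100 m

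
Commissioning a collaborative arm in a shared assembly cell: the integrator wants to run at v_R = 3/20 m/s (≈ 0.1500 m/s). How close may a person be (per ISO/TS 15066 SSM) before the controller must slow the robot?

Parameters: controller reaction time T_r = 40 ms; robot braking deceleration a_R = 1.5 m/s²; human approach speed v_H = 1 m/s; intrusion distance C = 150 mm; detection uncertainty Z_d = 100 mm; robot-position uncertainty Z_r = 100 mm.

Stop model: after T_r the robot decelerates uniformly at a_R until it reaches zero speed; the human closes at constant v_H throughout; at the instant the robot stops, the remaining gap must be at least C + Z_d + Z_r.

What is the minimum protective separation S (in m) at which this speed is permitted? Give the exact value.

braking lasts T_s = (3/20)/(3/2) = 0.1000 s
robot in T_r: 0.1500·0.0400 = 0.0060 m
robot under decel: 0.1500²/(2·1.5000) = 0.0075 m
human closes 1.0000·0.1400 = 0.1400 m
margins: 0.1500+0.1000+0.1000 = 0.3500 m
S_min ≈ 0.0060+0.0075+0.1400+0.3500  ⇒  S_min = 1007/2000 m

S_min = 1007/2000 m = 0.5035 m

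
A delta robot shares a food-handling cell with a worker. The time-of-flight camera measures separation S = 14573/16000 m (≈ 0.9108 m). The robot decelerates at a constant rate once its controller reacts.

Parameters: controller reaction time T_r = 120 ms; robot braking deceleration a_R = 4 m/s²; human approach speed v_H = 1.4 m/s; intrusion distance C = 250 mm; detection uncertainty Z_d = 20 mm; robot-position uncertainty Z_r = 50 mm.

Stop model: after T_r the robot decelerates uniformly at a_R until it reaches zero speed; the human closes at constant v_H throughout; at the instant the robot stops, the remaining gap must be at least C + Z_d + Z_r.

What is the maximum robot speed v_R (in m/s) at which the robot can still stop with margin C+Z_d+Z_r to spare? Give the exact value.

quadratic (1/8)·v² + (47/100)·v + (-1353/3200) = 0
  disc = (47/100)² − 4·(1/8)·(-1353/3200) = 69169/160000 ; √disc = 263/400
  v_R = (−(47/100) + 263/400) / (2·(1/8)) = 3/4 m/s
check:
stop time T_s = (3/4)/4 = 0.1875 s
reaction-phase robot travel = 0.7500·0.1200 = 0.0900 m
braking distance = 0.7500²/(2·4.0000) = 0.0703 m
person approaches 1.4000·(0.1200+0.1875) = 0.4305 m
C+Z_d+Z_r = 0.2500+0.0200+0.0500 = 0.3200 m
sum ≈ 0.0900+0.0703+0.4305+0.3200 ≈ 0.9108 m = S ✓

v_R_max = 3/4 m/s = 0.7500 m/s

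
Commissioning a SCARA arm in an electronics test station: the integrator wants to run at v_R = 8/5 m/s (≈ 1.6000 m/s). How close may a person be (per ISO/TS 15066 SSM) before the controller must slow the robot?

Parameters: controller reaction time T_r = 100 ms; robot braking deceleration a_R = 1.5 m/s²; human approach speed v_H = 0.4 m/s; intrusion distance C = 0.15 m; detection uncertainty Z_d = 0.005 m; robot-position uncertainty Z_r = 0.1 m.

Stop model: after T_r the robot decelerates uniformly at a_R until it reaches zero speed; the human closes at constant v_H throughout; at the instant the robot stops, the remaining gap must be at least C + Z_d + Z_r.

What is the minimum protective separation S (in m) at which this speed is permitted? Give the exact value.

S_min = 347/200 m = 1.7350 m

stop time T_s = (8/5)/(3/2) = 1.0667 s
robot covers v_R·T_r = 1.6000·0.1000 = 0.1600 m before braking
robot under decel: 1.6000²/(2·1.5000) = 0.8533 m
human closes 0.4000·1.1667 = 0.4667 m
C+Z_d+Z_r = 0.1500+0.0050+0.1000 = 0.2550 m
S_min ≈ 0.1600+0.8533+0.4667+0.2550  ⇒  S_min = 347/200 m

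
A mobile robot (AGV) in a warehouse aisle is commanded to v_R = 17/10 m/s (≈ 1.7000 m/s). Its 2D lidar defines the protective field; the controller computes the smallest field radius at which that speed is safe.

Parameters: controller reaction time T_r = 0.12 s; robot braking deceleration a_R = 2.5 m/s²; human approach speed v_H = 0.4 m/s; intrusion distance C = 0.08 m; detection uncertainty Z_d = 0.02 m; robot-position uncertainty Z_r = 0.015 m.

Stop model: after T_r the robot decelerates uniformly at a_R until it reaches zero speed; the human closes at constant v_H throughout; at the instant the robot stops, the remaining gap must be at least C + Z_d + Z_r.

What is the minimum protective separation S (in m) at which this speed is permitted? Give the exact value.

S_min = 1217/1000 m = 1.2170 m

braking lasts T_s = (17/10)/(5/2) = 0.6800 s
robot in T_r: 1.7000·0.1200 = 0.2040 m
robot covers 1.7000·0.6800 − ½·2.5000·0.6800² = 0.5780 m while stopping
human over T_r+T_s: 0.4000·(0.1200+0.6800) = 0.3200 m
C+Z_d+Z_r = 0.0800+0.0200+0.0150 = 0.1150 m
S_min ≈ 0.2040+0.5780+0.3200+0.1150  ⇒  S_min = 1217/1000 m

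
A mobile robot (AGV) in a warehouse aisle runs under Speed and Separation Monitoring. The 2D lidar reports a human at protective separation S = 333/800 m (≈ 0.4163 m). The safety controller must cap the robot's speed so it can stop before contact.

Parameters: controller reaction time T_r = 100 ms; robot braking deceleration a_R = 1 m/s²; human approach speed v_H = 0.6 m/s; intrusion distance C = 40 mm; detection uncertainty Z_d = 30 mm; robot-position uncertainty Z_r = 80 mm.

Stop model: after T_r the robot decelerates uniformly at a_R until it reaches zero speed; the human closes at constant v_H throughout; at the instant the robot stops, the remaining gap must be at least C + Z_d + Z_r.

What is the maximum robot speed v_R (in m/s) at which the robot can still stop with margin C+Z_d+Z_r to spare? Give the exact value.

collect terms ⇒ (1/2)·v_R² + (7/10)·v_R + (-33/160) = 0
  disc = (7/10)² − 4·(1/2)·(-33/160) = 361/400 ; √disc = 19/20
  v_R = (−(7/10) + 19/20) / (2·(1/2)) = 1/4 m/s
check:
braking lasts T_s = (1/4)/1 = 0.2500 s
robot covers v_R·T_r = 0.2500·0.1000 = 0.0250 m before braking
robot covers 0.2500·0.2500 − ½·1.0000·0.2500² = 0.0312 m while stopping
human over T_r+T_s: 0.6000·(0.1000+0.2500) = 0.2100 m
C+Z_d+Z_r = 0.0400+0.0300+0.0800 = 0.1500 m
sum ≈ 0.0250+0.0312+0.2100+0.1500 ≈ 0.4163 m = S ✓

v_R_max = 1/4 m/s = 0.2500 m/s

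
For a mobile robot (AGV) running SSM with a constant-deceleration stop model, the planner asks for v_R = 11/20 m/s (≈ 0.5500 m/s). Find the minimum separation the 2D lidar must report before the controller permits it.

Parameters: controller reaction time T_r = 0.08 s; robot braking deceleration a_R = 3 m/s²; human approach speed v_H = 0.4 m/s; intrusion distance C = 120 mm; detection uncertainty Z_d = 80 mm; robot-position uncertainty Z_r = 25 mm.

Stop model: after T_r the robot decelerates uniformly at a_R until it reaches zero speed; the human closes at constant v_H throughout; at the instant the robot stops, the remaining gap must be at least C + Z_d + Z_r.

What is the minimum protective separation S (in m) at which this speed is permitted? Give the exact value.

T_s = v_R/a_R = (11/20)/3 = 0.1833 s
reaction-phase robot travel = 0.5500·0.0800 = 0.0440 m
robot covers 0.5500·0.1833 − ½·3.0000·0.1833² = 0.0504 m while stopping
person approaches 0.4000·(0.0800+0.1833) = 0.1053 m
residual clearance needed = 0.1200+0.0800+0.0250 = 0.2250 m
S_min ≈ 0.0440+0.0504+0.1053+0.2250  ⇒  S_min = 1699/4000 m

S_min = 1699/4000 m = 0.4248 m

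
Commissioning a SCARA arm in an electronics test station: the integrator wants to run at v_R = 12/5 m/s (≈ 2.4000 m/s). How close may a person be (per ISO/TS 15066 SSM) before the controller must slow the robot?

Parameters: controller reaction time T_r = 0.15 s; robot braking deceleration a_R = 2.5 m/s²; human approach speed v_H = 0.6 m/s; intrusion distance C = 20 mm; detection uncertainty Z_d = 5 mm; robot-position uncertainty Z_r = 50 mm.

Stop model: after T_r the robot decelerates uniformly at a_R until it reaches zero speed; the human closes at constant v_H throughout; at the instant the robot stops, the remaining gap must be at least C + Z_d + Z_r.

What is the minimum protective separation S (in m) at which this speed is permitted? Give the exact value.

stop time T_s = (12/5)/(5/2) = 0.9600 s
robot in T_r: 2.4000·0.1500 = 0.3600 m
robot covers 2.4000·0.9600 − ½·2.5000·0.9600² = 1.1520 m while stopping
human closes 0.6000·1.1100 = 0.6660 m
residual clearance needed = 0.0200+0.0050+0.0500 = 0.0750 m
S_min ≈ 0.3600+1.1520+0.6660+0.0750  ⇒  S_min = 2253/1000 m

S_min = 2253/1000 m = 2.2530 m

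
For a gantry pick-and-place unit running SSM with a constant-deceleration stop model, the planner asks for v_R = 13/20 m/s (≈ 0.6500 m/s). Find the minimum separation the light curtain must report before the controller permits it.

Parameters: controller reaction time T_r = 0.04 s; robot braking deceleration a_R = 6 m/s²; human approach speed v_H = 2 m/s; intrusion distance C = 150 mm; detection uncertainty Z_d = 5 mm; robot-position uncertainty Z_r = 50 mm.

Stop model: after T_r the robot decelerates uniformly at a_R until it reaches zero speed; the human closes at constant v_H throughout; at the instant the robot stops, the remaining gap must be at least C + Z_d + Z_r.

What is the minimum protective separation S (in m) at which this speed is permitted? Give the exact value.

S_min = 4503/8000 m = 0.5629 m

T_s = v_R/a_R = (13/20)/6 = 0.1083 s
reaction-phase robot travel = 0.6500·0.0400 = 0.0260 m
braking distance = 0.6500²/(2·6.0000) = 0.0352 m
human closes 2.0000·0.1483 = 0.2967 m
residual clearance needed = 0.1500+0.0050+0.0500 = 0.2050 m
S_min ≈ 0.0260+0.0352+0.2967+0.2050  ⇒  S_min = 4503/8000 m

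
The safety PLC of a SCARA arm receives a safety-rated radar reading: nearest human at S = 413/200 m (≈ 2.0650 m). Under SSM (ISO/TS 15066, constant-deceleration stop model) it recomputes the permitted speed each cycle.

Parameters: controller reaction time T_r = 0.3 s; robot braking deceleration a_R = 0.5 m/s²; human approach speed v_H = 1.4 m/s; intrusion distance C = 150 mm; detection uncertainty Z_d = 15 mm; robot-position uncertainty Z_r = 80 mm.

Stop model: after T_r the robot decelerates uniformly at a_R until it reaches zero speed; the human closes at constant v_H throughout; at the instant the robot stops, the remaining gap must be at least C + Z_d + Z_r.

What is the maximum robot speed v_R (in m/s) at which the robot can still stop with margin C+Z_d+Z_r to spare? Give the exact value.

collect terms ⇒ (1)·v_R² + (31/10)·v_R + (-7/5) = 0
  disc = (31/10)² − 4·(1)·(-7/5) = 1521/100 ; √disc = 39/10
  v_R = (−(31/10) + 39/10) / (2·(1)) = 2/5 m/s
check:
braking lasts T_s = (2/5)/(1/2) = 0.8000 s
robot covers v_R·T_r = 0.4000·0.3000 = 0.1200 m before braking
robot covers 0.4000·0.8000 − ½·0.5000·0.8000² = 0.1600 m while stopping
person approaches 1.4000·(0.3000+0.8000) = 1.5400 m
residual clearance needed = 0.1500+0.0150+0.0800 = 0.2450 m
sum ≈ 0.1200+0.1600+1.5400+0.2450 ≈ 2.0650 m = S ✓

v_R_max = 2/5 m/s = 0.4000 m/s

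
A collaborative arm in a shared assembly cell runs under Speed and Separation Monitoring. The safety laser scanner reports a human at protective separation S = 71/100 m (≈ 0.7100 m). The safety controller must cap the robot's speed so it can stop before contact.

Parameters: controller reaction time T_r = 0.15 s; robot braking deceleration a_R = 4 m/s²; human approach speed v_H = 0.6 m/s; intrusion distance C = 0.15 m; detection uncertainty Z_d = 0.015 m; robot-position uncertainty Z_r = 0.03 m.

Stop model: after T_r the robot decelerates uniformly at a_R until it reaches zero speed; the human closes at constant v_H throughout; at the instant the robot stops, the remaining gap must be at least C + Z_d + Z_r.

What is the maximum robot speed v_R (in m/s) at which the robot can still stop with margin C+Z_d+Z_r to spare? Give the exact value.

at the boundary: (1/8)·v² + (3/10)·v + (-17/40) = 0
  disc = (3/10)² − 4·(1/8)·(-17/40) = 121/400 ; √disc = 11/20
  v_R = (−(3/10) + 11/20) / (2·(1/8)) = 1 m/s
check:
stop time T_s = 1/4 = 0.2500 s
robot in T_r: 1.0000·0.1500 = 0.1500 m
robot covers 1.0000·0.2500 − ½·4.0000·0.2500² = 0.1250 m while stopping
person approaches 0.6000·(0.1500+0.2500) = 0.2400 m
residual clearance needed = 0.1500+0.0150+0.0300 = 0.1950 m
sum ≈ 0.1500+0.1250+0.2400+0.1950 ≈ 0.7100 m = S ✓

v_R_max = 1 m/s = 1.0000 m/s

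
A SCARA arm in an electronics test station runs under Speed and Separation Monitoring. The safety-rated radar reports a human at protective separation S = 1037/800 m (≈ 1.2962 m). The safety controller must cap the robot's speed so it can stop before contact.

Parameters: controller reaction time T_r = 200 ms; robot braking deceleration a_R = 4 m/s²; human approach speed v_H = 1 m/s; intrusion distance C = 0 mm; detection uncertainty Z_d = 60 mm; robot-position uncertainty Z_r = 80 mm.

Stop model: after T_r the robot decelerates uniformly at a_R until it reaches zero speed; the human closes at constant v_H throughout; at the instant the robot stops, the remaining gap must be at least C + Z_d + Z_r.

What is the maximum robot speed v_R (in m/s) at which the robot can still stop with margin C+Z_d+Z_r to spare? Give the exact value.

at the boundary: (1/8)·v² + (9/20)·v + (-153/160) = 0
  disc = (9/20)² − 4·(1/8)·(-153/160) = 1089/1600 ; √disc = 33/40
  v_R = (−(9/20) + 33/40) / (2·(1/8)) = 3/2 m/s
check:
stop time T_s = (3/2)/4 = 0.3750 s
robot covers v_R·T_r = 1.5000·0.2000 = 0.3000 m before braking
robot under decel: 1.5000²/(2·4.0000) = 0.2812 m
human over T_r+T_s: 1.0000·(0.2000+0.3750) = 0.5750 m
C+Z_d+Z_r = 0.0000+0.0600+0.0800 = 0.1400 m
sum ≈ 0.3000+0.2812+0.5750+0.1400 ≈ 1.2962 m = S ✓

v_R_max = 3/2 m/s = 1.5000 m/s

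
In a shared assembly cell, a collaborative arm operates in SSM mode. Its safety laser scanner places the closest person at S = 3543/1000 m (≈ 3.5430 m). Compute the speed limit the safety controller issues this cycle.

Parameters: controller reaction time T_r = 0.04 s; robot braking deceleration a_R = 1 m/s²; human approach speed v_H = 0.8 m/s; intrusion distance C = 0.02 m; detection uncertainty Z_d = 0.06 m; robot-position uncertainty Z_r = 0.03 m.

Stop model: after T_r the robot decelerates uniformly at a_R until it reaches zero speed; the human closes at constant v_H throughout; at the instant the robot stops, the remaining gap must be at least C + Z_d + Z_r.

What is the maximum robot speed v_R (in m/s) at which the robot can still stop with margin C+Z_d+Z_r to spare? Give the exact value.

v_R_max = 19/10 m/s = 1.9000 m/s

quadratic (1/2)·v² + (21/25)·v + (-3401/1000) = 0
  disc = (21/25)² − 4·(1/2)·(-3401/1000) = 18769/2500 ; √disc = 137/50
  v_R = (−(21/25) + 137/50) / (2·(1/2)) = 19/10 m/s
check:
braking lasts T_s = (19/10)/1 = 1.9000 s
reaction-phase robot travel = 1.9000·0.0400 = 0.0760 m
robot covers 1.9000·1.9000 − ½·1.0000·1.9000² = 1.8050 m while stopping
human over T_r+T_s: 0.8000·(0.0400+1.9000) = 1.5520 m
C+Z_d+Z_r = 0.0200+0.0600+0.0300 = 0.1100 m
sum ≈ 0.0760+1.8050+1.5520+0.1100 ≈ 3.5430 m = S ✓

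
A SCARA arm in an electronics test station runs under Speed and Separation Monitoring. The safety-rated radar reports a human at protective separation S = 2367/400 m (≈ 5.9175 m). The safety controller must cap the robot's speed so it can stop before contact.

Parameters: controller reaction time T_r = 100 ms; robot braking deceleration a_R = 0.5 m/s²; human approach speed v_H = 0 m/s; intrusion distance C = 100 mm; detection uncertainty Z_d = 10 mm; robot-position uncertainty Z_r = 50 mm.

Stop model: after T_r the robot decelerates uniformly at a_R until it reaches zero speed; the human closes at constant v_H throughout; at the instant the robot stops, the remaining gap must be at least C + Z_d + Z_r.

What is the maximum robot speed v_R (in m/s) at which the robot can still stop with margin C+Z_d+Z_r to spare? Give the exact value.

quadratic (1)·v² + (1/10)·v + (-2303/400) = 0
  disc = (1/10)² − 4·(1)·(-2303/400) = 576/25 ; √disc = 24/5
  v_R = (−(1/10) + 24/5) / (2·(1)) = 47/20 m/s
check:
T_s = v_R/a_R = (47/20)/(1/2) = 4.7000 s
reaction-phase robot travel = 2.3500·0.1000 = 0.2350 m
robot under decel: 2.3500²/(2·0.5000) = 5.5225 m
human closes 0.0000·4.8000 = 0.0000 m
residual clearance needed = 0.1000+0.0100+0.0500 = 0.1600 m
sum ≈ 0.2350+5.5225+0.0000+0.1600 ≈ 5.9175 m = S ✓

v_R_max = 47/20 m/s = 2.3500 m/s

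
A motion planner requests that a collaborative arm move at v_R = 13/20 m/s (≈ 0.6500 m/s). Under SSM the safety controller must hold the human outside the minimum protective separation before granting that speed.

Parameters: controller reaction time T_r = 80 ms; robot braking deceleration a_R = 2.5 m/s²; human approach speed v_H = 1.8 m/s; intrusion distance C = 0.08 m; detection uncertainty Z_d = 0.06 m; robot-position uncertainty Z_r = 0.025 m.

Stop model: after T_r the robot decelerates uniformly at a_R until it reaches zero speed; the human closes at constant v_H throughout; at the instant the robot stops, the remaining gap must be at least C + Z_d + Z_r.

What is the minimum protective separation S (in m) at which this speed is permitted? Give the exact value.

S_min = 1827/2000 m = 0.9135 m

braking lasts T_s = (13/20)/(5/2) = 0.2600 s
reaction-phase robot travel = 0.6500·0.0800 = 0.0520 m
robot covers 0.6500·0.2600 − ½·2.5000·0.2600² = 0.0845 m while stopping
human closes 1.8000·0.3400 = 0.6120 m
margins: 0.0800+0.0600+0.0250 = 0.1650 m
S_min ≈ 0.0520+0.0845+0.6120+0.1650  ⇒  S_min = 1827/2000 m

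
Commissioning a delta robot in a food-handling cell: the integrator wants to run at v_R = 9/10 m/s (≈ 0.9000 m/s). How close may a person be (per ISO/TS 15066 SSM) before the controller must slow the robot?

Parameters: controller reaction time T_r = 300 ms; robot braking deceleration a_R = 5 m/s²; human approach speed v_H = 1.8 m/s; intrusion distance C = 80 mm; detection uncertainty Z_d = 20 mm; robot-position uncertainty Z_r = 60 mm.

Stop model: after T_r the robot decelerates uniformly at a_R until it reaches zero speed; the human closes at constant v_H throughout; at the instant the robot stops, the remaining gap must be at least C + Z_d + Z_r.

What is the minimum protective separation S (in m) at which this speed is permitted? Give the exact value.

T_s = v_R/a_R = (9/10)/5 = 0.1800 s
robot covers v_R·T_r = 0.9000·0.3000 = 0.2700 m before braking
robot under decel: 0.9000²/(2·5.0000) = 0.0810 m
person approaches 1.8000·(0.3000+0.1800) = 0.8640 m
C+Z_d+Z_r = 0.0800+0.0200+0.0600 = 0.1600 m
S_min ≈ 0.2700+0.0810+0.8640+0.1600  ⇒  S_min = 11/8 m

S_min = 11/8 m = 1.3750 m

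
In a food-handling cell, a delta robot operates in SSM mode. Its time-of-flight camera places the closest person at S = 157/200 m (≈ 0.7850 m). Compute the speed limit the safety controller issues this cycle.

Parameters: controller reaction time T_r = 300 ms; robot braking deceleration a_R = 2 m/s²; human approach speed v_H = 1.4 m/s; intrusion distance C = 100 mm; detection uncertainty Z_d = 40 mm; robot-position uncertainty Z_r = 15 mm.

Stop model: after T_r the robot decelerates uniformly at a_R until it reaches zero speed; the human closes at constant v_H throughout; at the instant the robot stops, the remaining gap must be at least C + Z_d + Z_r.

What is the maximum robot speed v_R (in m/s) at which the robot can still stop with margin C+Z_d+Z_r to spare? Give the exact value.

v_R_max = 1/5 m/s = 0.2000 m/s

collect terms ⇒ (1/4)·v_R² + (1)·v_R + (-21/100) = 0
  disc = (1)² − 4·(1/4)·(-21/100) = 121/100 ; √disc = 11/10
  v_R = (−(1) + 11/10) / (2·(1/4)) = 1/5 m/s
check:
stop time T_s = (1/5)/2 = 0.1000 s
reaction-phase robot travel = 0.2000·0.3000 = 0.0600 m
robot covers 0.2000·0.1000 − ½·2.0000·0.1000² = 0.0100 m while stopping
human over T_r+T_s: 1.4000·(0.3000+0.1000) = 0.5600 m
margins: 0.1000+0.0400+0.0150 = 0.1550 m
sum ≈ 0.0600+0.0100+0.5600+0.1550 ≈ 0.7850 m = S ✓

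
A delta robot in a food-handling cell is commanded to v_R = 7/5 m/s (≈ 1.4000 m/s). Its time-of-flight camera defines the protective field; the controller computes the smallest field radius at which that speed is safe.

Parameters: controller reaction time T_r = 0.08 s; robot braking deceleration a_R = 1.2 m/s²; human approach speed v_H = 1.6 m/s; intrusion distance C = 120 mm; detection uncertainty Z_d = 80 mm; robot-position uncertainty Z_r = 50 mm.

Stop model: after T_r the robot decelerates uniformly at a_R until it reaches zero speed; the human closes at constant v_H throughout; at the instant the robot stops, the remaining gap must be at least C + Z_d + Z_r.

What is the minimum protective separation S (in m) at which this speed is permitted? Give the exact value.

T_s = v_R/a_R = (7/5)/(6/5) = 1.1667 s
robot in T_r: 1.4000·0.0800 = 0.1120 m
braking distance = 1.4000²/(2·1.2000) = 0.8167 m
person approaches 1.6000·(0.0800+1.1667) = 1.9947 m
C+Z_d+Z_r = 0.1200+0.0800+0.0500 = 0.2500 m
S_min ≈ 0.1120+0.8167+1.9947+0.2500  ⇒  S_min = 238/75 m

S_min = 238/75 m = 3.1733 m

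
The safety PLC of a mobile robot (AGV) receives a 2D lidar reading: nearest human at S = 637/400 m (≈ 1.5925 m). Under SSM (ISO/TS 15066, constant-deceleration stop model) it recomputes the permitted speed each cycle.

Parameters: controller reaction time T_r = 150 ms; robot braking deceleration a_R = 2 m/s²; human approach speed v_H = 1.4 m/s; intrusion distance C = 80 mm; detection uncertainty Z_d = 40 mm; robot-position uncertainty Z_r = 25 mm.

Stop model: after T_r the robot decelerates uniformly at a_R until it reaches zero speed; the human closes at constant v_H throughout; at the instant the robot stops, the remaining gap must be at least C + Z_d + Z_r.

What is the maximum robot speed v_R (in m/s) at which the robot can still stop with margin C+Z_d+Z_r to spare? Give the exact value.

v_R_max = 11/10 m/s = 1.1000 m/s

collect terms ⇒ (1/4)·v_R² + (17/20)·v_R + (-99/80) = 0
  disc = (17/20)² − 4·(1/4)·(-99/80) = 49/25 ; √disc = 7/5
  v_R = (−(17/20) + 7/5) / (2·(1/4)) = 11/10 m/s
check:
T_s = v_R/a_R = (11/10)/2 = 0.5500 s
robot covers v_R·T_r = 1.1000·0.1500 = 0.1650 m before braking
braking distance = 1.1000²/(2·2.0000) = 0.3025 m
human closes 1.4000·0.7000 = 0.9800 m
margins: 0.0800+0.0400+0.0250 = 0.1450 m
sum ≈ 0.1650+0.3025+0.9800+0.1450 ≈ 1.5925 m = S ✓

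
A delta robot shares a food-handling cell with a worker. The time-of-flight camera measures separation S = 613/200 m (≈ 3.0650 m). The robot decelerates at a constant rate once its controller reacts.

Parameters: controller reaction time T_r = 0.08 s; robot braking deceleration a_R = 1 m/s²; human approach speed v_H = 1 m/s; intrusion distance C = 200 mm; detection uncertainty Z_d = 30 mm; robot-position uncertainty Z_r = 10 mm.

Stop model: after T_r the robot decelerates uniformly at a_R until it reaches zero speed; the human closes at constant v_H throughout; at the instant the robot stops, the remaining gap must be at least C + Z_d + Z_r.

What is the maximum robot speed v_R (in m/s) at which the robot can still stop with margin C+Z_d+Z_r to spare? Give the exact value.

quadratic (1/2)·v² + (27/25)·v + (-549/200) = 0
  disc = (27/25)² − 4·(1/2)·(-549/200) = 16641/2500 ; √disc = 129/50
  v_R = (−(27/25) + 129/50) / (2·(1/2)) = 3/2 m/s
check:
braking lasts T_s = (3/2)/1 = 1.5000 s
reaction-phase robot travel = 1.5000·0.0800 = 0.1200 m
braking distance = 1.5000²/(2·1.0000) = 1.1250 m
human over T_r+T_s: 1.0000·(0.0800+1.5000) = 1.5800 m
residual clearance needed = 0.2000+0.0300+0.0100 = 0.2400 m
sum ≈ 0.1200+1.1250+1.5800+0.2400 ≈ 3.0650 m = S ✓

v_R_max = 3/2 m/s = 1.5000 m/s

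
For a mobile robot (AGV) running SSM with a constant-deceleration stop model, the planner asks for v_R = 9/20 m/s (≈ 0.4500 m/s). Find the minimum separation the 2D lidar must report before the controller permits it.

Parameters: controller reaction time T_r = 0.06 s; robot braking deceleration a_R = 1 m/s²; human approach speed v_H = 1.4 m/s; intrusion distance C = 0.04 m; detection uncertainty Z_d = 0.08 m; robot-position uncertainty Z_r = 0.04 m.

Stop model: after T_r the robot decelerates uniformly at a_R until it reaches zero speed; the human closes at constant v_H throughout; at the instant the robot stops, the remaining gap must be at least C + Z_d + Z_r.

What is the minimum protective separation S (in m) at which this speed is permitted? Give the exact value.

stop time T_s = (9/20)/1 = 0.4500 s
robot covers v_R·T_r = 0.4500·0.0600 = 0.0270 m before braking
robot covers 0.4500·0.4500 − ½·1.0000·0.4500² = 0.1013 m while stopping
human closes 1.4000·0.5100 = 0.7140 m
C+Z_d+Z_r = 0.0400+0.0800+0.0400 = 0.1600 m
S_min ≈ 0.0270+0.1013+0.7140+0.1600  ⇒  S_min = 4009/4000 m

S_min = 4009/4000 m = 1.0023 m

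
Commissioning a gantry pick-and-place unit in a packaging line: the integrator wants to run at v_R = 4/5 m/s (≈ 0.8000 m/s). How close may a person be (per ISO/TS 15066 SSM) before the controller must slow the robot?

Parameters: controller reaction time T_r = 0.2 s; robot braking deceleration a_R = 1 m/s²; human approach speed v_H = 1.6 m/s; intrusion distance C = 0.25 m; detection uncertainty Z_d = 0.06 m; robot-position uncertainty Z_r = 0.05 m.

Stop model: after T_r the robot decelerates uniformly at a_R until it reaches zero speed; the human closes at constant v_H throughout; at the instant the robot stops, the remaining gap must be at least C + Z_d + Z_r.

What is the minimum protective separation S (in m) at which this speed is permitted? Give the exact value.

S_min = 61/25 m = 2.4400 m

braking lasts T_s = (4/5)/1 = 0.8000 s
reaction-phase robot travel = 0.8000·0.2000 = 0.1600 m
robot covers 0.8000·0.8000 − ½·1.0000·0.8000² = 0.3200 m while stopping
human over T_r+T_s: 1.6000·(0.2000+0.8000) = 1.6000 m
C+Z_d+Z_r = 0.2500+0.0600+0.0500 = 0.3600 m
S_min ≈ 0.1600+0.3200+1.6000+0.3600  ⇒  S_min = 61/25 m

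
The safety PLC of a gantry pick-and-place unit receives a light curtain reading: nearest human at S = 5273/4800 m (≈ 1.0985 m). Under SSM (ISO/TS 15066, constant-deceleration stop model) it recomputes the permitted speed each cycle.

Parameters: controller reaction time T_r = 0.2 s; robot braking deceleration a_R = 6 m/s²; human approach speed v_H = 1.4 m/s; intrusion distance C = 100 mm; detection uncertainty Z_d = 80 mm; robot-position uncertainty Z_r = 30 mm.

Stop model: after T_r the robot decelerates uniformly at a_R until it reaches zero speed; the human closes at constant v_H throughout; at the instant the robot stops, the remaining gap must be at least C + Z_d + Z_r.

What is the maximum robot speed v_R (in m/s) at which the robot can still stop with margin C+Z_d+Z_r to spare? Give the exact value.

v_R_max = 23/20 m/s = 1.1500 m/s

collect terms ⇒ (1/12)·v_R² + (13/30)·v_R + (-2921/4800) = 0
  disc = (13/30)² − 4·(1/12)·(-2921/4800) = 25/64 ; √disc = 5/8
  v_R = (−(13/30) + 5/8) / (2·(1/12)) = 23/20 m/s
check:
stop time T_s = (23/20)/6 = 0.1917 s
robot covers v_R·T_r = 1.1500·0.2000 = 0.2300 m before braking
robot under decel: 1.1500²/(2·6.0000) = 0.1102 m
human over T_r+T_s: 1.4000·(0.2000+0.1917) = 0.5483 m
residual clearance needed = 0.1000+0.0800+0.0300 = 0.2100 m
sum ≈ 0.2300+0.1102+0.5483+0.2100 ≈ 1.0985 m = S ✓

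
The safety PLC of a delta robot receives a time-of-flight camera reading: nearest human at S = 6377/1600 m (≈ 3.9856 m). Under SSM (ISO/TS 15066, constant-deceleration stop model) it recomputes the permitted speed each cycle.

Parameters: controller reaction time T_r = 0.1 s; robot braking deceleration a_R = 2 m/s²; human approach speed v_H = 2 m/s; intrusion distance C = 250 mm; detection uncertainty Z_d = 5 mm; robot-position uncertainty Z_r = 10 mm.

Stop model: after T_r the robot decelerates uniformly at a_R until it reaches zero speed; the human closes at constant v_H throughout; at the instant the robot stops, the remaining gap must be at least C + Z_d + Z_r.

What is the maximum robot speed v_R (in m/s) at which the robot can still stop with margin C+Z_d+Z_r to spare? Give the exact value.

v_R_max = 43/20 m/s = 2.1500 m/s

at the boundary: (1/4)·v² + (11/10)·v + (-5633/1600) = 0
  disc = (11/10)² − 4·(1/4)·(-5633/1600) = 7569/1600 ; √disc = 87/40
  v_R = (−(11/10) + 87/40) / (2·(1/4)) = 43/20 m/s
check:
stop time T_s = (43/20)/2 = 1.0750 s
robot covers v_R·T_r = 2.1500·0.1000 = 0.2150 m before braking
braking distance = 2.1500²/(2·2.0000) = 1.1556 m
person approaches 2.0000·(0.1000+1.0750) = 2.3500 m
residual clearance needed = 0.2500+0.0050+0.0100 = 0.2650 m
sum ≈ 0.2150+1.1556+2.3500+0.2650 ≈ 3.9856 m = S ✓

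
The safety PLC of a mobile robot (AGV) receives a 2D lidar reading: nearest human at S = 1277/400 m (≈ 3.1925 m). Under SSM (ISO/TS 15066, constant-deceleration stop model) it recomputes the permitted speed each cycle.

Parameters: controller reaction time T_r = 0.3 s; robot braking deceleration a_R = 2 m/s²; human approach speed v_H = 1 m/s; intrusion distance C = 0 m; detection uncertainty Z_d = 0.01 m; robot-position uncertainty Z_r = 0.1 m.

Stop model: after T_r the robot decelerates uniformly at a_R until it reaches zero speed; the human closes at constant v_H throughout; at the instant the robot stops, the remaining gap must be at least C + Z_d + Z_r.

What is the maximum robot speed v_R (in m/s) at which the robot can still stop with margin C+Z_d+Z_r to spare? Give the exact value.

at the boundary: (1/4)·v² + (4/5)·v + (-1113/400) = 0
  disc = (4/5)² − 4·(1/4)·(-1113/400) = 1369/400 ; √disc = 37/20
  v_R = (−(4/5) + 37/20) / (2·(1/4)) = 21/10 m/s
check:
T_s = v_R/a_R = (21/10)/2 = 1.0500 s
robot in T_r: 2.1000·0.3000 = 0.6300 m
braking distance = 2.1000²/(2·2.0000) = 1.1025 m
person approaches 1.0000·(0.3000+1.0500) = 1.3500 m
margins: 0.0000+0.0100+0.1000 = 0.1100 m
sum ≈ 0.6300+1.1025+1.3500+0.1100 ≈ 3.1925 m = S ✓

v_R_max = 21/10 m/s = 2.1000 m/s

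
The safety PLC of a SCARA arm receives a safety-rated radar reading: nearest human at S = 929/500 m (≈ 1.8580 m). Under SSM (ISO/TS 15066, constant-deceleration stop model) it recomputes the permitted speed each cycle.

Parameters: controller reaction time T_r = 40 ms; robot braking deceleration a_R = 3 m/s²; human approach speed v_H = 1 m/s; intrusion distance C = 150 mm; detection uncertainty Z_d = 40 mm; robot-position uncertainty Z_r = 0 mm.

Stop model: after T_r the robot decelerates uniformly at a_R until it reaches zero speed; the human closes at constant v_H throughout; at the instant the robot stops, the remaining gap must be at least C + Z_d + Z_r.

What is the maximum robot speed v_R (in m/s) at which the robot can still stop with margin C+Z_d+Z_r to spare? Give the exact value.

quadratic (1/6)·v² + (28/75)·v + (-407/250) = 0
  disc = (28/75)² − 4·(1/6)·(-407/250) = 6889/5625 ; √disc = 83/75
  v_R = (−(28/75) + 83/75) / (2·(1/6)) = 11/5 m/s
check:
stop time T_s = (11/5)/3 = 0.7333 s
robot covers v_R·T_r = 2.2000·0.0400 = 0.0880 m before braking
robot under decel: 2.2000²/(2·3.0000) = 0.8067 m
person approaches 1.0000·(0.0400+0.7333) = 0.7733 m
residual clearance needed = 0.1500+0.0400+0.0000 = 0.1900 m
sum ≈ 0.0880+0.8067+0.7733+0.1900 ≈ 1.8580 m = S ✓

v_R_max = 11/5 m/s = 2.2000 m/s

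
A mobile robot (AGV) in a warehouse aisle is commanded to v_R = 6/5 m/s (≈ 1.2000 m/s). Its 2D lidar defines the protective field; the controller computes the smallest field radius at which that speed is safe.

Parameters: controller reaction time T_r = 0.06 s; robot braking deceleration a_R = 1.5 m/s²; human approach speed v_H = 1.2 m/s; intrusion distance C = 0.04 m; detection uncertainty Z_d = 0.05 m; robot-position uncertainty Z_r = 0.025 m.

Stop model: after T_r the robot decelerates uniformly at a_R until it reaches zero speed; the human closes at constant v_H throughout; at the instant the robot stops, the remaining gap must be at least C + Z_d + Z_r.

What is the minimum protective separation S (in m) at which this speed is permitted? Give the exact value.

S_min = 1699/1000 m = 1.6990 m

braking lasts T_s = (6/5)/(3/2) = 0.8000 s
reaction-phase robot travel = 1.2000·0.0600 = 0.0720 m
braking distance = 1.2000²/(2·1.5000) = 0.4800 m
person approaches 1.2000·(0.0600+0.8000) = 1.0320 m
C+Z_d+Z_r = 0.0400+0.0500+0.0250 = 0.1150 m
S_min ≈ 0.0720+0.4800+1.0320+0.1150  ⇒  S_min = 1699/1000 m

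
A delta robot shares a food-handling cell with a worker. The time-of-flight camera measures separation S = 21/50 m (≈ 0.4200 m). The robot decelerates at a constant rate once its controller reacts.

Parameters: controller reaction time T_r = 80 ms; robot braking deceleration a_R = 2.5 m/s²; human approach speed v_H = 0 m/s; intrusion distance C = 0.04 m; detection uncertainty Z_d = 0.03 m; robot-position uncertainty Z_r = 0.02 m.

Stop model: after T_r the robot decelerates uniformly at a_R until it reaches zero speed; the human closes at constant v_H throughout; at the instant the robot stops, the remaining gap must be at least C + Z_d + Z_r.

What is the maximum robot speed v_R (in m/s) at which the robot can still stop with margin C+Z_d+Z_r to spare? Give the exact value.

v_R_max = 11/10 m/s = 1.1000 m/s

collect terms ⇒ (1/5)·v_R² + (2/25)·v_R + (-33/100) = 0
  disc = (2/25)² − 4·(1/5)·(-33/100) = 169/625 ; √disc = 13/25
  v_R = (−(2/25) + 13/25) / (2·(1/5)) = 11/10 m/s
check:
T_s = v_R/a_R = (11/10)/(5/2) = 0.4400 s
robot covers v_R·T_r = 1.1000·0.0800 = 0.0880 m before braking
robot under decel: 1.1000²/(2·2.5000) = 0.2420 m
person approaches 0.0000·(0.0800+0.4400) = 0.0000 m
C+Z_d+Z_r = 0.0400+0.0300+0.0200 = 0.0900 m
sum ≈ 0.0880+0.2420+0.0000+0.0900 ≈ 0.4200 m = S ✓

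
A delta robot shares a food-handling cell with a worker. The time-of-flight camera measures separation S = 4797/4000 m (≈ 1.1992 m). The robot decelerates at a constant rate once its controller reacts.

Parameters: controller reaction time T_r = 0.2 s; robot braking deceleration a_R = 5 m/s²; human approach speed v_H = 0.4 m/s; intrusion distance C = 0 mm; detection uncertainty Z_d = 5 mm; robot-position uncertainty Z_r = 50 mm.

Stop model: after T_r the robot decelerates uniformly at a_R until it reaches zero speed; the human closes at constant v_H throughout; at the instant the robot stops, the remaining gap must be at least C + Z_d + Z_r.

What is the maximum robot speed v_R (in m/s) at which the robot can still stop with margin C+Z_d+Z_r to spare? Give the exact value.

v_R_max = 43/20 m/s = 2.1500 m/s

collect terms ⇒ (1/10)·v_R² + (7/25)·v_R + (-4257/4000) = 0
  disc = (7/25)² − 4·(1/10)·(-4257/4000) = 5041/10000 ; √disc = 71/100
  v_R = (−(7/25) + 71/100) / (2·(1/10)) = 43/20 m/s
check:
stop time T_s = (43/20)/5 = 0.4300 s
reaction-phase robot travel = 2.1500·0.2000 = 0.4300 m
robot covers 2.1500·0.4300 − ½·5.0000·0.4300² = 0.4622 m while stopping
person approaches 0.4000·(0.2000+0.4300) = 0.2520 m
C+Z_d+Z_r = 0.0000+0.0050+0.0500 = 0.0550 m
sum ≈ 0.4300+0.4622+0.2520+0.0550 ≈ 1.1992 m = S ✓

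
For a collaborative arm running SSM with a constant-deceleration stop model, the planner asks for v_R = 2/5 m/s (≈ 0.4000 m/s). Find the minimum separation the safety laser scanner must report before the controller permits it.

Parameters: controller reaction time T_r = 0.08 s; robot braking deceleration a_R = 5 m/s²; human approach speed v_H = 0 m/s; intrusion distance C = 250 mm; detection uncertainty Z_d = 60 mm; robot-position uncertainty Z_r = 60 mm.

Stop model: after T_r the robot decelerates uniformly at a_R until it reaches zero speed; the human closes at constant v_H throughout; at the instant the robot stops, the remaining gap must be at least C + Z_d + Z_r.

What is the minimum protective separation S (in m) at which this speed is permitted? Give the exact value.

S_min = 209/500 m = 0.4180 m

braking lasts T_s = (2/5)/5 = 0.0800 s
robot covers v_R·T_r = 0.4000·0.0800 = 0.0320 m before braking
robot covers 0.4000·0.0800 − ½·5.0000·0.0800² = 0.0160 m while stopping
person approaches 0.0000·(0.0800+0.0800) = 0.0000 m
C+Z_d+Z_r = 0.2500+0.0600+0.0600 = 0.3700 m
S_min ≈ 0.0320+0.0160+0.0000+0.3700  ⇒  S_min = 209/500 m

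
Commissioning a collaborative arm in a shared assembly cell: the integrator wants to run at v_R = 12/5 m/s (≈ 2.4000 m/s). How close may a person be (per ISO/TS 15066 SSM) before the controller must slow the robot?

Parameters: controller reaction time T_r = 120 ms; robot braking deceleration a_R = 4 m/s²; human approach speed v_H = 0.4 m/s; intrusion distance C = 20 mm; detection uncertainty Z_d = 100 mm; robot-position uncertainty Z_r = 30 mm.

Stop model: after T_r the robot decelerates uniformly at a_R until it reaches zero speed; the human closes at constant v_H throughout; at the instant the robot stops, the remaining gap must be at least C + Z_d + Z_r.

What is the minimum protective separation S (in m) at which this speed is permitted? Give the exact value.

braking lasts T_s = (12/5)/4 = 0.6000 s
reaction-phase robot travel = 2.4000·0.1200 = 0.2880 m
braking distance = 2.4000²/(2·4.0000) = 0.7200 m
person approaches 0.4000·(0.1200+0.6000) = 0.2880 m
margins: 0.0200+0.1000+0.0300 = 0.1500 m
S_min ≈ 0.2880+0.7200+0.2880+0.1500  ⇒  S_min = 723/500 m

S_min = 723/500 m = 1.4460 m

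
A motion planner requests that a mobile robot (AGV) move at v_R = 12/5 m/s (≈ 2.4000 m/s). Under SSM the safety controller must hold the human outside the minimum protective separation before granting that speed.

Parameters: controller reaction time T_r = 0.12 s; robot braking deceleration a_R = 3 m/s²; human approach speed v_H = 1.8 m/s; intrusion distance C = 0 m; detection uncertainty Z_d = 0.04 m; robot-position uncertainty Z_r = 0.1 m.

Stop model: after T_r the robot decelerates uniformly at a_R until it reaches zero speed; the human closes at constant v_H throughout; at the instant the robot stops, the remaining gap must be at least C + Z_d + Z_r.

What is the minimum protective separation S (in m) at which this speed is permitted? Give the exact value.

S_min = 761/250 m = 3.0440 m

stop time T_s = (12/5)/3 = 0.8000 s
robot covers v_R·T_r = 2.4000·0.1200 = 0.2880 m before braking
robot under decel: 2.4000²/(2·3.0000) = 0.9600 m
human closes 1.8000·0.9200 = 1.6560 m
residual clearance needed = 0.0000+0.0400+0.1000 = 0.1400 m
S_min ≈ 0.2880+0.9600+1.6560+0.1400  ⇒  S_min = 761/250 m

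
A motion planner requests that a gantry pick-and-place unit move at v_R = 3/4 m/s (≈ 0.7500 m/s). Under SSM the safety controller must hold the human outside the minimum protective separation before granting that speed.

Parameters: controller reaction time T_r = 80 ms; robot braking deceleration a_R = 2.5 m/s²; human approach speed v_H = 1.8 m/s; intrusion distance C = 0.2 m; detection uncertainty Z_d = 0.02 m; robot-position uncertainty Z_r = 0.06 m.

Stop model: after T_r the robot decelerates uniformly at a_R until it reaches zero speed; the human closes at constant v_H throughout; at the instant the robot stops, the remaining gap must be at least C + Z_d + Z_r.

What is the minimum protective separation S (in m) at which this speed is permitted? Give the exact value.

S_min = 2273/2000 m = 1.1365 m

T_s = v_R/a_R = (3/4)/(5/2) = 0.3000 s
robot covers v_R·T_r = 0.7500·0.0800 = 0.0600 m before braking
braking distance = 0.7500²/(2·2.5000) = 0.1125 m
person approaches 1.8000·(0.0800+0.3000) = 0.6840 m
residual clearance needed = 0.2000+0.0200+0.0600 = 0.2800 m
S_min ≈ 0.0600+0.1125+0.6840+0.2800  ⇒  S_min = 2273/2000 m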